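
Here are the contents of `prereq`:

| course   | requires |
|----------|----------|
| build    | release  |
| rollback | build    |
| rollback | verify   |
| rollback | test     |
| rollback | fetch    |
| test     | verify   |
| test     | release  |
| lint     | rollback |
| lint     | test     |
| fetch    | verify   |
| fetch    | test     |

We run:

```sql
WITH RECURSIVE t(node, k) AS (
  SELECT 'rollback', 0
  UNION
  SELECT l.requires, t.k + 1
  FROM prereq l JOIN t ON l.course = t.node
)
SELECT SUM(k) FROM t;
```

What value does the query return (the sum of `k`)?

Base: (rollback, k=0).
Iteration 1: edges from {rollback} -> (build, k=1), (fetch, k=1), (test, k=1), (verify, k=1).
Iteration 2: edges from {build,fetch,test,verify} -> (release, k=2), (test, k=2), (verify, k=2). [UNION drops 2 duplicate row(s)]
Iteration 3: edges from {release,test,verify} -> (release, k=3), (verify, k=3).
Iteration 4: no outgoing edges from {release,verify}; recursion stops.
SUM(k) = 0 + 1 + 1 + 1 + 1 + 2 + 2 + 2 + 3 + 3 = 16.

16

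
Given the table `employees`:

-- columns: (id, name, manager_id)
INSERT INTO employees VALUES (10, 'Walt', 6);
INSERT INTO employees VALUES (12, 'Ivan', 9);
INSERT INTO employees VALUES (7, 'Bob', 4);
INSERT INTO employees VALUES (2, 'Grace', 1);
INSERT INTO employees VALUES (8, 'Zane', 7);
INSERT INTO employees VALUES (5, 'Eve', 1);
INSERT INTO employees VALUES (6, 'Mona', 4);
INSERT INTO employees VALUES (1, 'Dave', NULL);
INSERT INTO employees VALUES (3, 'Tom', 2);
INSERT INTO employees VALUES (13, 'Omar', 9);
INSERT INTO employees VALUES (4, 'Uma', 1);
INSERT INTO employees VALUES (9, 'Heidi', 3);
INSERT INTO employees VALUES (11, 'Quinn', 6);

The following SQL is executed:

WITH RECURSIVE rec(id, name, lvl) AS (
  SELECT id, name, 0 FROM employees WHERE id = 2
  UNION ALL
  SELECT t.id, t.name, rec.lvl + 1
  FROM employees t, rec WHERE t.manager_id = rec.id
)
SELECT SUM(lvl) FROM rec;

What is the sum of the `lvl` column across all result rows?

9

Base: id=2 (Grace) at lvl 0.
Iteration 1: rows with manager_id in {2} -> Tom (id 3, lvl 1).
Iteration 2: rows with manager_id in {3} -> Heidi (id 9, lvl 2).
Iteration 3: rows with manager_id in {9} -> Ivan (id 12, lvl 3), Omar (id 13, lvl 3).
Iteration 4: no rows with manager_id in {12,13}; recursion stops.
SUM(lvl) = 0 + 1 + 2 + 3 + 3 = 9.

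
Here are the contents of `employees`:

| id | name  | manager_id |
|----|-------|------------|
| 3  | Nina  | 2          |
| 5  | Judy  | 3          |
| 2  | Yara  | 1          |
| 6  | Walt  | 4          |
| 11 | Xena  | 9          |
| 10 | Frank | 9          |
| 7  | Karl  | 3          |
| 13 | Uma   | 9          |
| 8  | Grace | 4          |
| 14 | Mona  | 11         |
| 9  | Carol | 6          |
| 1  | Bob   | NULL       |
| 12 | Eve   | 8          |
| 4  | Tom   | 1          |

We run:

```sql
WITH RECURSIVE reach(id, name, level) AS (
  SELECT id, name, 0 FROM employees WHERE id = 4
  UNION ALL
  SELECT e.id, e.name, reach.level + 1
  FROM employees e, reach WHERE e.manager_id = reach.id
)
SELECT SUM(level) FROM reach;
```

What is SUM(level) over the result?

19

Base: id=4 (Tom) at level 0.
Iteration 1: rows with manager_id in {4} -> Walt (id 6, level 1), Grace (id 8, level 1).
Iteration 2: rows with manager_id in {6,8} -> Carol (id 9, level 2), Eve (id 12, level 2).
Iteration 3: rows with manager_id in {9,12} -> Frank (id 10, level 3), Xena (id 11, level 3), Uma (id 13, level 3).
Iteration 4: rows with manager_id in {10,11,13} -> Mona (id 14, level 4).
Iteration 5: no rows with manager_id in {14}; recursion stops.
SUM(level) = 0 + 1 + 1 + 2 + 2 + 3 + 3 + 3 + 4 = 19.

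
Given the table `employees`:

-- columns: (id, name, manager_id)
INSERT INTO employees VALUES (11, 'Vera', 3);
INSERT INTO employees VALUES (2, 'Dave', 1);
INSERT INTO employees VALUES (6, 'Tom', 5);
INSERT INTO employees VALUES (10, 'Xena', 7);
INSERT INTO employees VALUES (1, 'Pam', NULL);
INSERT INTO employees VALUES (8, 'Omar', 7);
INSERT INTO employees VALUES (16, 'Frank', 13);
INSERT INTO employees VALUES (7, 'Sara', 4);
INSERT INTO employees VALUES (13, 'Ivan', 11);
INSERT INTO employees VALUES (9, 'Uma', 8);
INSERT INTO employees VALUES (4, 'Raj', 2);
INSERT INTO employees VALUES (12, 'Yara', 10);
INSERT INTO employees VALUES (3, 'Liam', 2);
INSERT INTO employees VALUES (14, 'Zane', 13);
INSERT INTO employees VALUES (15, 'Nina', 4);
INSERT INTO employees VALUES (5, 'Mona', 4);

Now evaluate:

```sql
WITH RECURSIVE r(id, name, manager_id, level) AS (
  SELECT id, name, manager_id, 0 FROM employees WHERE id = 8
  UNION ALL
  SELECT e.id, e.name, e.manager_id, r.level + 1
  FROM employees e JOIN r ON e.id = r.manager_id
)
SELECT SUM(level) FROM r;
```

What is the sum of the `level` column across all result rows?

Base: id=8 (Omar), manager_id=7, level 0.
Iteration 1: join on id=7 -> Sara (id 7, manager_id=4, level 1).
Iteration 2: join on id=4 -> Raj (id 4, manager_id=2, level 2).
Iteration 3: join on id=2 -> Dave (id 2, manager_id=1, level 3).
Iteration 4: join on id=1 -> Pam (id 1, manager_id=NULL, level 4).
Iteration 5: manager_id is NULL; no match; recursion stops.
SUM(level) = 0 + 1 + 2 + 3 + 4 = 10.

10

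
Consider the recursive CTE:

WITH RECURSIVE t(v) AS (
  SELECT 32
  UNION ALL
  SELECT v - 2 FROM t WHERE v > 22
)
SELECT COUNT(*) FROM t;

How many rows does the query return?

Base: v=32.
Iteration 1: 32 > 22 holds -> v = 32 - 2 = 30.
Iteration 2: 30 > 22 holds -> v = 30 - 2 = 28.
Iteration 3: 28 > 22 holds -> v = 28 - 2 = 26.
Iteration 4: 26 > 22 holds -> v = 26 - 2 = 24.
Iteration 5: 24 > 22 holds -> v = 24 - 2 = 22.
Iteration 6: 22 > 22 fails; recursion stops.
Total rows emitted: 6.

6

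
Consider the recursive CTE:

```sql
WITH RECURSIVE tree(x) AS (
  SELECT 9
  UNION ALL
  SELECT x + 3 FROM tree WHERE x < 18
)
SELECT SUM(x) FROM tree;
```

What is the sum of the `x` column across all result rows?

Base: x=9.
Iteration 1: 9 < 18 holds -> x = 9 + 3 = 12.
Iteration 2: 12 < 18 holds -> x = 12 + 3 = 15.
Iteration 3: 15 < 18 holds -> x = 15 + 3 = 18.
Iteration 4: 18 < 18 fails; recursion stops.
SUM(x) = 9 + 12 + 15 + 18 = 54.

54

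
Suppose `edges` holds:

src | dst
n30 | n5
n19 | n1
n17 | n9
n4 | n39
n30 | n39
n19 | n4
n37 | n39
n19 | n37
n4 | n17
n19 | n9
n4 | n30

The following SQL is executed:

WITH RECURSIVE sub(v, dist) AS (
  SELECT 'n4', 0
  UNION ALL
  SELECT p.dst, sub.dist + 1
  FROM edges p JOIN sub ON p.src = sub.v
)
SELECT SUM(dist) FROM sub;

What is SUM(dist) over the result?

9

Base: (n4, dist=0).
Iteration 1: edges from {n4} -> (n17, dist=1), (n30, dist=1), (n39, dist=1).
Iteration 2: edges from {n17,n30,n39} -> (n39, dist=2), (n5, dist=2), (n9, dist=2).
Iteration 3: no outgoing edges from {n39,n5,n9}; recursion stops.
SUM(dist) = 0 + 1 + 1 + 1 + 2 + 2 + 2 = 9.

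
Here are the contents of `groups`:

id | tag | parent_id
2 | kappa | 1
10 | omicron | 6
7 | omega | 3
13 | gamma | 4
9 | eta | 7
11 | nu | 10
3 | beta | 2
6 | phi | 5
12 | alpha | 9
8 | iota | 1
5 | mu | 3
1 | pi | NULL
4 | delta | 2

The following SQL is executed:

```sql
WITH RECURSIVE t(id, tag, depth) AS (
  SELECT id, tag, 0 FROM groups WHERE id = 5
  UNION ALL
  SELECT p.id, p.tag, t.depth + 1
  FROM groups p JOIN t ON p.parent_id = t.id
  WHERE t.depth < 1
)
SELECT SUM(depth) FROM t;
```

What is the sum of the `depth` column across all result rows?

Base: id=5 (mu) at depth 0.
Iteration 1: rows with parent_id in {5} -> phi (id 6, depth 1).
Iteration 2: depth < 1 fails for all current rows; recursion stops.
SUM(depth) = 0 + 1 = 1.

1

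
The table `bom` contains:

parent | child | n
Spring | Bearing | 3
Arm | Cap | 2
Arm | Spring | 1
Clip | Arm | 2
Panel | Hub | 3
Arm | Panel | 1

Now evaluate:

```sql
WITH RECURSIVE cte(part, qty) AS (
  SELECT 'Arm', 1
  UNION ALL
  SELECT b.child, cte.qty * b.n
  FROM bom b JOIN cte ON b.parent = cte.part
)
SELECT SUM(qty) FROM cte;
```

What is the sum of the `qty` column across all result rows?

Base: (Arm, qty=1).
Iteration 1: components of {Arm} -> Cap = 1*2 = 2, Panel = 1*1 = 1, Spring = 1*1 = 1.
Iteration 2: components of {Cap,Panel,Spring} -> Bearing = 1*3 = 3, Hub = 1*3 = 3.
Iteration 3: no further components; recursion stops.
SUM(qty) = 1 + 1 + 2 + 1 + 3 + 3 = 11.

11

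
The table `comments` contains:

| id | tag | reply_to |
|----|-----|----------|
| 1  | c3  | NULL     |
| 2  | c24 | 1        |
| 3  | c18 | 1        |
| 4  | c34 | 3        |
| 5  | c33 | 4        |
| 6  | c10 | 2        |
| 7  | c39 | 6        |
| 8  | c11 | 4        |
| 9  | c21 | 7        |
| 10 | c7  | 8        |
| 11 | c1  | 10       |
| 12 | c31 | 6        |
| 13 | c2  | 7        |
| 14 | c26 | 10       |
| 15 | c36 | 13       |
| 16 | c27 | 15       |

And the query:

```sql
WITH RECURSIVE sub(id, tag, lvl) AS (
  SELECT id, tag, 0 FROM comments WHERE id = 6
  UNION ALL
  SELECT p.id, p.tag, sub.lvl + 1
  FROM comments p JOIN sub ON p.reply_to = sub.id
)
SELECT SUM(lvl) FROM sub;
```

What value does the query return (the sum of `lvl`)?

13

Base: id=6 (c10) at lvl 0.
Iteration 1: rows with reply_to in {6} -> c39 (id 7, lvl 1), c31 (id 12, lvl 1).
Iteration 2: rows with reply_to in {7,12} -> c21 (id 9, lvl 2), c2 (id 13, lvl 2).
Iteration 3: rows with reply_to in {9,13} -> c36 (id 15, lvl 3).
Iteration 4: rows with reply_to in {15} -> c27 (id 16, lvl 4).
Iteration 5: no rows with reply_to in {16}; recursion stops.
SUM(lvl) = 0 + 1 + 1 + 2 + 2 + 3 + 4 = 13.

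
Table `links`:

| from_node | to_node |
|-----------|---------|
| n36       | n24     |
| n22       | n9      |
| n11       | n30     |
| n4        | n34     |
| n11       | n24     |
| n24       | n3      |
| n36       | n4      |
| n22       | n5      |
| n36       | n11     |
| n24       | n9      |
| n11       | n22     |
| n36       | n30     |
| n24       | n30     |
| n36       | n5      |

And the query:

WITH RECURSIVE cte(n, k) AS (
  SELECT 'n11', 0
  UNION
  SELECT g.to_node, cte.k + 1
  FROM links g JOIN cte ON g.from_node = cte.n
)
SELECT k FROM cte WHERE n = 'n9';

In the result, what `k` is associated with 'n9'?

2

Base: (n11, k=0).
Iteration 1: edges from {n11} -> (n22, k=1), (n24, k=1), (n30, k=1).
Iteration 2: edges from {n22,n24,n30} -> (n3, k=2), (n30, k=2), (n5, k=2), (n9, k=2). [UNION drops 1 duplicate row(s)]
Iteration 3: no outgoing edges from {n3,n30,n5,n9}; recursion stops.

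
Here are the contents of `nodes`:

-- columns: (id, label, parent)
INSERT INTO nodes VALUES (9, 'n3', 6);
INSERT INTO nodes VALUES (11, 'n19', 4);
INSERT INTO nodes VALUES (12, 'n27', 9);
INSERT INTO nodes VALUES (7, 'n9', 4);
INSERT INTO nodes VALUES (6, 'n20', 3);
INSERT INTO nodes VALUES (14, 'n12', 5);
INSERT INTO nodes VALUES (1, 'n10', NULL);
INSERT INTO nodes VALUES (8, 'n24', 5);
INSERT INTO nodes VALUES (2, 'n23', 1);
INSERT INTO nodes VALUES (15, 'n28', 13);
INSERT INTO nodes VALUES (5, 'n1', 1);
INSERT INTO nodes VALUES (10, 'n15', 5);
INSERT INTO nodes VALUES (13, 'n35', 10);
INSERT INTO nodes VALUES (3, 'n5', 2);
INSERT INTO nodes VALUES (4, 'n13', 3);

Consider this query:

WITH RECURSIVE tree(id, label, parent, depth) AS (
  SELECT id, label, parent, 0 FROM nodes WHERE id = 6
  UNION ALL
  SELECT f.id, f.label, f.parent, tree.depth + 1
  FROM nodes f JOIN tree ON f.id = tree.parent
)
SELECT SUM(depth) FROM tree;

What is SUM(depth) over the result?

6

Base: id=6 (n20), parent=3, depth 0.
Iteration 1: join on id=3 -> n5 (id 3, parent=2, depth 1).
Iteration 2: join on id=2 -> n23 (id 2, parent=1, depth 2).
Iteration 3: join on id=1 -> n10 (id 1, parent=NULL, depth 3).
Iteration 4: parent is NULL; no match; recursion stops.
SUM(depth) = 0 + 1 + 2 + 3 = 6.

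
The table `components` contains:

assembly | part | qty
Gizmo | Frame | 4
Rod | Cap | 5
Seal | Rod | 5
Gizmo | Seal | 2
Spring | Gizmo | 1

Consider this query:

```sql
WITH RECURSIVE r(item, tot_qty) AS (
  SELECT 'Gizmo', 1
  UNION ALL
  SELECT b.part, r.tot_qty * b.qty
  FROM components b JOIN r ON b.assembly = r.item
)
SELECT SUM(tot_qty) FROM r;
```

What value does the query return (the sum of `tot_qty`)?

67

Base: (Gizmo, tot_qty=1).
Iteration 1: components of {Gizmo} -> Frame = 1*4 = 4, Seal = 1*2 = 2.
Iteration 2: components of {Frame,Seal} -> Rod = 2*5 = 10.
Iteration 3: components of {Rod} -> Cap = 10*5 = 50.
Iteration 4: no further components; recursion stops.
SUM(tot_qty) = 1 + 4 + 2 + 10 + 50 = 67.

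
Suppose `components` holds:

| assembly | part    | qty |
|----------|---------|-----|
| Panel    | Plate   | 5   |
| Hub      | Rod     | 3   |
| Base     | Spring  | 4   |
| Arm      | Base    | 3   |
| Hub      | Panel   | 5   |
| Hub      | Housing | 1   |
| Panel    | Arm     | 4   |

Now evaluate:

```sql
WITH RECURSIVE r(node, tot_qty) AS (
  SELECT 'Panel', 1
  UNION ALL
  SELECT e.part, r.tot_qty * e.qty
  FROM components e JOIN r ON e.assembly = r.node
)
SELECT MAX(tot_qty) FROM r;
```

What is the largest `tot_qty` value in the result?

48

Base: (Panel, tot_qty=1).
Iteration 1: components of {Panel} -> Arm = 1*4 = 4, Plate = 1*5 = 5.
Iteration 2: components of {Arm,Plate} -> Base = 4*3 = 12.
Iteration 3: components of {Base} -> Spring = 12*4 = 48.
Iteration 4: no further components; recursion stops.
tot_qty values: 1, 5, 4, 12, 48; the maximum is 48.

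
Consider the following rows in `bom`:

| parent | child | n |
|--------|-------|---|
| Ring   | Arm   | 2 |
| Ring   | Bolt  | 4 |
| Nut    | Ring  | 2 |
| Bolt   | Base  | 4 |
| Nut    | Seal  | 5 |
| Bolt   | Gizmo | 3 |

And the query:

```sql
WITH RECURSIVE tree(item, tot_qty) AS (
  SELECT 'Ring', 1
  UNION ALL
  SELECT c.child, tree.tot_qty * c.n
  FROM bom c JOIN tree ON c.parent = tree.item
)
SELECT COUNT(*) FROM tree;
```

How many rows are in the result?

5

Base: (Ring, tot_qty=1).
Iteration 1: components of {Ring} -> Arm = 1*2 = 2, Bolt = 1*4 = 4.
Iteration 2: components of {Arm,Bolt} -> Base = 4*4 = 16, Gizmo = 4*3 = 12.
Iteration 3: no further components; recursion stops.
Total rows emitted: 5.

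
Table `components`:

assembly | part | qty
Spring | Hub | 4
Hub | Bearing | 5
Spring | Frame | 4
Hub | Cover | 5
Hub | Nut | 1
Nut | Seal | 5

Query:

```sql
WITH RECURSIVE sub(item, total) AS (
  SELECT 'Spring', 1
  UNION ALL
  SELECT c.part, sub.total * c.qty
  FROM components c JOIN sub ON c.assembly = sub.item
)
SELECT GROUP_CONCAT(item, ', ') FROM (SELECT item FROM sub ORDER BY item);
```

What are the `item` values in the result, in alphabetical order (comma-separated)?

Bearing, Cover, Frame, Hub, Nut, Seal, Spring

Base: (Spring, total=1).
Iteration 1: components of {Spring} -> Frame = 1*4 = 4, Hub = 1*4 = 4.
Iteration 2: components of {Frame,Hub} -> Bearing = 4*5 = 20, Cover = 4*5 = 20, Nut = 4*1 = 4.
Iteration 3: components of {Bearing,Cover,Nut} -> Seal = 4*5 = 20.
Iteration 4: no further components; recursion stops.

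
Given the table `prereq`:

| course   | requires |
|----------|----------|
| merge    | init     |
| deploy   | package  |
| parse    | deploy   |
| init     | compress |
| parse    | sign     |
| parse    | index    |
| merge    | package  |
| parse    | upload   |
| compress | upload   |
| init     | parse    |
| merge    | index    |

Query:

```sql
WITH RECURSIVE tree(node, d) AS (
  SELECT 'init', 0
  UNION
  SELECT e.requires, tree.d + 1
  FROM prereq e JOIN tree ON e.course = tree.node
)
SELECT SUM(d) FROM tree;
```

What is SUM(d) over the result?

Base: (init, d=0).
Iteration 1: edges from {init} -> (compress, d=1), (parse, d=1).
Iteration 2: edges from {compress,parse} -> (deploy, d=2), (index, d=2), (sign, d=2), (upload, d=2). [UNION drops 1 duplicate row(s)]
Iteration 3: edges from {deploy,index,sign,upload} -> (package, d=3).
Iteration 4: no outgoing edges from {package}; recursion stops.
SUM(d) = 0 + 1 + 1 + 2 + 2 + 2 + 2 + 3 = 13.

13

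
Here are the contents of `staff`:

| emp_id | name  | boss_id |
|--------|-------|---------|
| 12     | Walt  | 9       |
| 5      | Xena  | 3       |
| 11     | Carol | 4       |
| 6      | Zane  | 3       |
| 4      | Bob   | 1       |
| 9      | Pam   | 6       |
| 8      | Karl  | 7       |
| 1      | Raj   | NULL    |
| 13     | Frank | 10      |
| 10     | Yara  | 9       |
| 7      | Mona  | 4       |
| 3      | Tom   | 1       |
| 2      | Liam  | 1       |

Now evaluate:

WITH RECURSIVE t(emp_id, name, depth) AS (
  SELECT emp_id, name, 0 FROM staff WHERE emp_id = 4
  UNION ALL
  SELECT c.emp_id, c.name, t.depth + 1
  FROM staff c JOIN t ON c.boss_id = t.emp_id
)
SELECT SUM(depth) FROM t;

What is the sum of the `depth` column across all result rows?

Base: emp_id=4 (Bob) at depth 0.
Iteration 1: rows with boss_id in {4} -> Mona (id 7, depth 1), Carol (id 11, depth 1).
Iteration 2: rows with boss_id in {7,11} -> Karl (id 8, depth 2).
Iteration 3: no rows with boss_id in {8}; recursion stops.
SUM(depth) = 0 + 1 + 1 + 2 = 4.

4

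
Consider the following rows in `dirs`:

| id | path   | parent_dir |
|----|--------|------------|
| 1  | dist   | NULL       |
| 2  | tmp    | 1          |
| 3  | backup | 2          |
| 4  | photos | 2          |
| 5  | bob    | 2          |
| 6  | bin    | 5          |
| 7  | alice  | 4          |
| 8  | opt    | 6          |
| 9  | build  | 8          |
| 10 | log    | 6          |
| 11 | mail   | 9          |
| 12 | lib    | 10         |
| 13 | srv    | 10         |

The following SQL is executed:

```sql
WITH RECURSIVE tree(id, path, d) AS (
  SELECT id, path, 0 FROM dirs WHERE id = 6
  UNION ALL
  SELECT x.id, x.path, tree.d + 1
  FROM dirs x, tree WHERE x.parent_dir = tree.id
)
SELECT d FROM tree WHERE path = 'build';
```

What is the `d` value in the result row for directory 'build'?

Base: id=6 (bin) at d 0.
Iteration 1: rows with parent_dir in {6} -> opt (id 8, d 1), log (id 10, d 1).
Iteration 2: rows with parent_dir in {8,10} -> build (id 9, d 2), lib (id 12, d 2), srv (id 13, d 2).
Iteration 3: rows with parent_dir in {9,12,13} -> mail (id 11, d 3).
Iteration 4: no rows with parent_dir in {11}; recursion stops.

2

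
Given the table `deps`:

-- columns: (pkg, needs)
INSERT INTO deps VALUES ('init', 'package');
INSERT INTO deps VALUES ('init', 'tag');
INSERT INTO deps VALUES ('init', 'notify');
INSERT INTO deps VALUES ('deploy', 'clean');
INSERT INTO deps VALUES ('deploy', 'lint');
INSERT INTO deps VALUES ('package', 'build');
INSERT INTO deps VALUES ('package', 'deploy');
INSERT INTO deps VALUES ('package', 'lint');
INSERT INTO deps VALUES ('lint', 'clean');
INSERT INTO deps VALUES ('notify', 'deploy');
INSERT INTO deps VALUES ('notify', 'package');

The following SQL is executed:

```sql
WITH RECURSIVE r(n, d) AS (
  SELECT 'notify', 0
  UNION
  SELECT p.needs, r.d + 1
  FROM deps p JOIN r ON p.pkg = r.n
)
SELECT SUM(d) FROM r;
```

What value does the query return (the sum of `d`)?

Base: (notify, d=0).
Iteration 1: edges from {notify} -> (deploy, d=1), (package, d=1).
Iteration 2: edges from {deploy,package} -> (build, d=2), (clean, d=2), (deploy, d=2), (lint, d=2). [UNION drops 1 duplicate row(s)]
Iteration 3: edges from {build,clean,deploy,lint} -> (clean, d=3), (lint, d=3). [UNION drops 1 duplicate row(s)]
Iteration 4: edges from {clean,lint} -> (clean, d=4).
Iteration 5: no outgoing edges from {clean}; recursion stops.
SUM(d) = 0 + 1 + 1 + 2 + 2 + 2 + 2 + 3 + 3 + 4 = 20.

20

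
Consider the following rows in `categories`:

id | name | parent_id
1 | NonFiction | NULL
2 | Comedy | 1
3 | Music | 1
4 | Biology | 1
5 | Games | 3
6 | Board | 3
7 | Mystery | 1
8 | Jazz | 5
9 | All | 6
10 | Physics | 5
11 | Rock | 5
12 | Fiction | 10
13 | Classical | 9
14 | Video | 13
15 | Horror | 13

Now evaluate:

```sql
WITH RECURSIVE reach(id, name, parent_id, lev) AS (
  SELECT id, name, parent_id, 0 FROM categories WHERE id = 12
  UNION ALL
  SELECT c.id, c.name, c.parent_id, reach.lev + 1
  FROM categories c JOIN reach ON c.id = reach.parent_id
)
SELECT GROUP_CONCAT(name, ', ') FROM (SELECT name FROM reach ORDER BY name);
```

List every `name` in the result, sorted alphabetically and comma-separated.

Base: id=12 (Fiction), parent_id=10, lev 0.
Iteration 1: join on id=10 -> Physics (id 10, parent_id=5, lev 1).
Iteration 2: join on id=5 -> Games (id 5, parent_id=3, lev 2).
Iteration 3: join on id=3 -> Music (id 3, parent_id=1, lev 3).
Iteration 4: join on id=1 -> NonFiction (id 1, parent_id=NULL, lev 4).
Iteration 5: parent_id is NULL; no match; recursion stops.

Fiction, Games, Music, NonFiction, Physics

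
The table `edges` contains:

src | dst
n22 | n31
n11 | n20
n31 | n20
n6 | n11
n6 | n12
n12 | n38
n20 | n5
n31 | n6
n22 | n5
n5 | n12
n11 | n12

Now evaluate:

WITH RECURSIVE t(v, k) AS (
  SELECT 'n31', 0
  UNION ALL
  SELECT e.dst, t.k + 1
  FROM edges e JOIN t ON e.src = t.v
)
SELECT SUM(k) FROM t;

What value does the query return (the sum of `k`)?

Base: (n31, k=0).
Iteration 1: edges from {n31} -> (n20, k=1), (n6, k=1).
Iteration 2: edges from {n20,n6} -> (n11, k=2), (n12, k=2), (n5, k=2).
Iteration 3: edges from {n11,n12,n5} -> (n12, k=3) x2, (n20, k=3), (n38, k=3). [UNION ALL keeps all 4 new rows, including repeats]
Iteration 4: edges from {n12,n20,n38} -> (n38, k=4) x2, (n5, k=4). [UNION ALL keeps all 3 new rows, including repeats]
Iteration 5: edges from {n38,n5} -> (n12, k=5).
Iteration 6: edges from {n12} -> (n38, k=6).
Iteration 7: no outgoing edges from {n38}; recursion stops.
SUM(k) = 0 + 1 + 1 + 2 + 2 + 2 + 3 + 3 + 3 + 3 + 4 + 4 + 4 + 5 + 6 = 43.

43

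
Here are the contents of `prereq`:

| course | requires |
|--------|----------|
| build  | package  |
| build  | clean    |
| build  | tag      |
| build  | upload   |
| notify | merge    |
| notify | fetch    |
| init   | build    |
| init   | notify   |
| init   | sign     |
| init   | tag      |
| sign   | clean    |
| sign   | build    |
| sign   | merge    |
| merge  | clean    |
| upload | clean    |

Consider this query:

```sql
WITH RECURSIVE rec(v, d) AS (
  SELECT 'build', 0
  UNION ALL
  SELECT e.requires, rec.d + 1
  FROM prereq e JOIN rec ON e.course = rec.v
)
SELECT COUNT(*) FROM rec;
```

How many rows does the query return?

6

Base: (build, d=0).
Iteration 1: edges from {build} -> (clean, d=1), (package, d=1), (tag, d=1), (upload, d=1).
Iteration 2: edges from {clean,package,tag,upload} -> (clean, d=2).
Iteration 3: no outgoing edges from {clean}; recursion stops.
Total rows emitted: 6.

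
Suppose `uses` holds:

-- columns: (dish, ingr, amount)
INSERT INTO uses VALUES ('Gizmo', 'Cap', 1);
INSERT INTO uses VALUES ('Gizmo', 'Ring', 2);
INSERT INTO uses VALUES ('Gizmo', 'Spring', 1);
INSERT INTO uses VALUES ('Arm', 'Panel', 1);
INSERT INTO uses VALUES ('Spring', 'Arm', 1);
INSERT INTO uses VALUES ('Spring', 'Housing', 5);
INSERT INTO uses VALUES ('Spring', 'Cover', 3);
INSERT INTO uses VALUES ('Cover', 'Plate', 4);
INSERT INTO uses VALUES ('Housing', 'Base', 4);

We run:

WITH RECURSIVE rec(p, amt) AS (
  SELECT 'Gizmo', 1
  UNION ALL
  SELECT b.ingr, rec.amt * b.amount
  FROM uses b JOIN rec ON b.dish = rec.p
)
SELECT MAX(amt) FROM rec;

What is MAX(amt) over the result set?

Base: (Gizmo, amt=1).
Iteration 1: components of {Gizmo} -> Cap = 1*1 = 1, Ring = 1*2 = 2, Spring = 1*1 = 1.
Iteration 2: components of {Cap,Ring,Spring} -> Arm = 1*1 = 1, Cover = 1*3 = 3, Housing = 1*5 = 5.
Iteration 3: components of {Arm,Cover,Housing} -> Base = 5*4 = 20, Panel = 1*1 = 1, Plate = 3*4 = 12.
Iteration 4: no further components; recursion stops.
amt values: 1, 1, 2, 1, 5, 1, 3, 20, 1, 12; the maximum is 20.

20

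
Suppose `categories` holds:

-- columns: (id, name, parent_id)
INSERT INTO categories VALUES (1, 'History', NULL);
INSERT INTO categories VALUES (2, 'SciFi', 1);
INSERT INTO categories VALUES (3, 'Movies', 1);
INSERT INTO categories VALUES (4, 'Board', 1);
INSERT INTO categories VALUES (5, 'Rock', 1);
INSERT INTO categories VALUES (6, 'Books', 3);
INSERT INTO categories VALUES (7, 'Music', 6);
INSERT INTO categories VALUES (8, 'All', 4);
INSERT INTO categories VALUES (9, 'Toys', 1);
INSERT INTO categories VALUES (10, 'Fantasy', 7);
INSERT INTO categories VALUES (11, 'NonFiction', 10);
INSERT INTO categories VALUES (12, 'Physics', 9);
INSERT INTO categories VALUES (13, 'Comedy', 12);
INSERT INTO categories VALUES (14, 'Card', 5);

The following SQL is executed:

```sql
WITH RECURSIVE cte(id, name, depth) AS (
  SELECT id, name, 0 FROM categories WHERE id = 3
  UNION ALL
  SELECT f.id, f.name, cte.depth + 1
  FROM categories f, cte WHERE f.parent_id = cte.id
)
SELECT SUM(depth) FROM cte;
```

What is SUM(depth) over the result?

Base: id=3 (Movies) at depth 0.
Iteration 1: rows with parent_id in {3} -> Books (id 6, depth 1).
Iteration 2: rows with parent_id in {6} -> Music (id 7, depth 2).
Iteration 3: rows with parent_id in {7} -> Fantasy (id 10, depth 3).
Iteration 4: rows with parent_id in {10} -> NonFiction (id 11, depth 4).
Iteration 5: no rows with parent_id in {11}; recursion stops.
SUM(depth) = 0 + 1 + 2 + 3 + 4 = 10.

10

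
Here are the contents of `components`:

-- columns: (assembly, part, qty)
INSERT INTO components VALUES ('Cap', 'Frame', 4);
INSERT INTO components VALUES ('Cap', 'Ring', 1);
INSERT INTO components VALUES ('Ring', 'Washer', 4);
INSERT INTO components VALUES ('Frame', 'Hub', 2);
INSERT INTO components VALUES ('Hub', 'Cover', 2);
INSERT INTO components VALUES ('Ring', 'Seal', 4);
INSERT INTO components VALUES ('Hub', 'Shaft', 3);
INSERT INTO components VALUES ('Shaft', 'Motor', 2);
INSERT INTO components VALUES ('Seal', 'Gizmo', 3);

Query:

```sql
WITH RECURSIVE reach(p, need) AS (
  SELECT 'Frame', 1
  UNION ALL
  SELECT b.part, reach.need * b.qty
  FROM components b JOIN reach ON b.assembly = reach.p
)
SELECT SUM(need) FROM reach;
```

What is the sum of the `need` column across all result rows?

25

Base: (Frame, need=1).
Iteration 1: components of {Frame} -> Hub = 1*2 = 2.
Iteration 2: components of {Hub} -> Cover = 2*2 = 4, Shaft = 2*3 = 6.
Iteration 3: components of {Cover,Shaft} -> Motor = 6*2 = 12.
Iteration 4: no further components; recursion stops.
SUM(need) = 1 + 2 + 4 + 6 + 12 = 25.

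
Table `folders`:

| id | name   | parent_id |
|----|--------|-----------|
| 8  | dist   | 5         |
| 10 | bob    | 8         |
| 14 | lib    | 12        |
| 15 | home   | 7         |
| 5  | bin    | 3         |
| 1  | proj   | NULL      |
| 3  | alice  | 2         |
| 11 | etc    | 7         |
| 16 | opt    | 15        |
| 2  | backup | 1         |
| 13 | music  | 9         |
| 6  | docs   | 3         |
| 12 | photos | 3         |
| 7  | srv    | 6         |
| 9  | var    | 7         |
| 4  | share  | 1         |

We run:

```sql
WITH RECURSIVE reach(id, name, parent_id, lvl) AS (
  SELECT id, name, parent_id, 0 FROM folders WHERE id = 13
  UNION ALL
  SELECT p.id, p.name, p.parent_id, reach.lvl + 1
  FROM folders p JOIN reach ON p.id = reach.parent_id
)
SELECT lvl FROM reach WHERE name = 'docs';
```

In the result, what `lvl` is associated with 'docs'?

Base: id=13 (music), parent_id=9, lvl 0.
Iteration 1: join on id=9 -> var (id 9, parent_id=7, lvl 1).
Iteration 2: join on id=7 -> srv (id 7, parent_id=6, lvl 2).
Iteration 3: join on id=6 -> docs (id 6, parent_id=3, lvl 3).
Iteration 4: join on id=3 -> alice (id 3, parent_id=2, lvl 4).
Iteration 5: join on id=2 -> backup (id 2, parent_id=1, lvl 5).
Iteration 6: join on id=1 -> proj (id 1, parent_id=NULL, lvl 6).
Iteration 7: parent_id is NULL; no match; recursion stops.

3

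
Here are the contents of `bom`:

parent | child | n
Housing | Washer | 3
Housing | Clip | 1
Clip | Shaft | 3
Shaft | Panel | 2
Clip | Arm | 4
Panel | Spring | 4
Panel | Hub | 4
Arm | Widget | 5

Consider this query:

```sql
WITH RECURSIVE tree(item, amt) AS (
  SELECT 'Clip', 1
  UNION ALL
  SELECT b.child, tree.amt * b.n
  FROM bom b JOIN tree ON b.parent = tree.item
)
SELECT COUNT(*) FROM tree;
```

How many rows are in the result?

Base: (Clip, amt=1).
Iteration 1: components of {Clip} -> Arm = 1*4 = 4, Shaft = 1*3 = 3.
Iteration 2: components of {Arm,Shaft} -> Panel = 3*2 = 6, Widget = 4*5 = 20.
Iteration 3: components of {Panel,Widget} -> Hub = 6*4 = 24, Spring = 6*4 = 24.
Iteration 4: no further components; recursion stops.
Total rows emitted: 7.

7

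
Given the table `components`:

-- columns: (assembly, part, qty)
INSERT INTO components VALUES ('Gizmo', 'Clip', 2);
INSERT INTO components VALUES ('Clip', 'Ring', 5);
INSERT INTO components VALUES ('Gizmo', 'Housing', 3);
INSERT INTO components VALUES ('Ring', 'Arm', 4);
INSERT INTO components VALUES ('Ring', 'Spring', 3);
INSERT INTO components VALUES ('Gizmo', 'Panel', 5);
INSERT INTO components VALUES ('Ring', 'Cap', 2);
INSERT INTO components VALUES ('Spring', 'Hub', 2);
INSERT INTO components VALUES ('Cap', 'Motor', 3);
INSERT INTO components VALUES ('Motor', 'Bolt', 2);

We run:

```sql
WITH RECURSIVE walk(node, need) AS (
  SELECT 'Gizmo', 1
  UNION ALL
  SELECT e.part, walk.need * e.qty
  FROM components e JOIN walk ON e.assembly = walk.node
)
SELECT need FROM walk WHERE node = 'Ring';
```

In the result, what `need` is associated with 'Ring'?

10

Base: (Gizmo, need=1).
Iteration 1: components of {Gizmo} -> Clip = 1*2 = 2, Housing = 1*3 = 3, Panel = 1*5 = 5.
Iteration 2: components of {Clip,Housing,Panel} -> Ring = 2*5 = 10.
Iteration 3: components of {Ring} -> Arm = 10*4 = 40, Cap = 10*2 = 20, Spring = 10*3 = 30.
Iteration 4: components of {Arm,Cap,Spring} -> Hub = 30*2 = 60, Motor = 20*3 = 60.
Iteration 5: components of {Hub,Motor} -> Bolt = 60*2 = 120.
Iteration 6: no further components; recursion stops.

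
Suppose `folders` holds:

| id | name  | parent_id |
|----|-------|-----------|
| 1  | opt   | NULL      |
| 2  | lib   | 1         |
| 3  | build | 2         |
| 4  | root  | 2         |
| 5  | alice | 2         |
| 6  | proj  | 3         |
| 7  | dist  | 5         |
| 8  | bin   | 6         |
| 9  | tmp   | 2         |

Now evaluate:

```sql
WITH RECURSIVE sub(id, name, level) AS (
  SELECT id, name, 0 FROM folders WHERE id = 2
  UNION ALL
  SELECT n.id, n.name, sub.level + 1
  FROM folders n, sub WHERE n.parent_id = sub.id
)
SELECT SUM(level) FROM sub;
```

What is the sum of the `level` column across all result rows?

11

Base: id=2 (lib) at level 0.
Iteration 1: rows with parent_id in {2} -> build (id 3, level 1), root (id 4, level 1), alice (id 5, level 1), tmp (id 9, level 1).
Iteration 2: rows with parent_id in {3,4,5,9} -> proj (id 6, level 2), dist (id 7, level 2).
Iteration 3: rows with parent_id in {6,7} -> bin (id 8, level 3).
Iteration 4: no rows with parent_id in {8}; recursion stops.
SUM(level) = 0 + 1 + 1 + 1 + 1 + 2 + 2 + 3 = 11.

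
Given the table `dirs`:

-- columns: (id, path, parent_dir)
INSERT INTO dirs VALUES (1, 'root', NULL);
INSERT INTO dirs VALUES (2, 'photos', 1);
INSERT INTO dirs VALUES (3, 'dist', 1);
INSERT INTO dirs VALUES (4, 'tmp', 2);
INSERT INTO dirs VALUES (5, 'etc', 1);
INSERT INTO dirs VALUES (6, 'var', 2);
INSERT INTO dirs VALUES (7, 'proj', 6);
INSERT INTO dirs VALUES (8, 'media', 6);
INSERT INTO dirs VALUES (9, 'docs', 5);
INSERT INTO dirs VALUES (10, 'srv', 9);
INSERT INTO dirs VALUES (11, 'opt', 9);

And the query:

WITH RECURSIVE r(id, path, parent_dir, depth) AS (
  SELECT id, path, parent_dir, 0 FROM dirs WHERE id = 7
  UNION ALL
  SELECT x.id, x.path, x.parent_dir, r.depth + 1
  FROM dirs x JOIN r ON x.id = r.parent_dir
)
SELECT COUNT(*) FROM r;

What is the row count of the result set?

Base: id=7 (proj), parent_dir=6, depth 0.
Iteration 1: join on id=6 -> var (id 6, parent_dir=2, depth 1).
Iteration 2: join on id=2 -> photos (id 2, parent_dir=1, depth 2).
Iteration 3: join on id=1 -> root (id 1, parent_dir=NULL, depth 3).
Iteration 4: parent_dir is NULL; no match; recursion stops.
Total rows emitted: 4.

4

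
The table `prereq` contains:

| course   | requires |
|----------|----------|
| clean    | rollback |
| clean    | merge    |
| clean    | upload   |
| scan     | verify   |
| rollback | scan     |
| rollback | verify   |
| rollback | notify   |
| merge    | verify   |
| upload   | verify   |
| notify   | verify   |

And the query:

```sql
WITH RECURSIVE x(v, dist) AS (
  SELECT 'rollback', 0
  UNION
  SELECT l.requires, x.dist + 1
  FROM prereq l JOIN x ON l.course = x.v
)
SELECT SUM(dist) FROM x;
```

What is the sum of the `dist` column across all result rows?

5

Base: (rollback, dist=0).
Iteration 1: edges from {rollback} -> (notify, dist=1), (scan, dist=1), (verify, dist=1).
Iteration 2: edges from {notify,scan,verify} -> (verify, dist=2). [UNION drops 1 duplicate row(s)]
Iteration 3: no outgoing edges from {verify}; recursion stops.
SUM(dist) = 0 + 1 + 1 + 1 + 2 = 5.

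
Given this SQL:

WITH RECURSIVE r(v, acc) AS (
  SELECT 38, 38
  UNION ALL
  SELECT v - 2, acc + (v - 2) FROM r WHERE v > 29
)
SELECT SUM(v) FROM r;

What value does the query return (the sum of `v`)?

Base: v=38, acc=38.
Iteration 1: 38 > 29 holds -> v = 38 - 2 = 36, acc = 38 + 36 = 74.
Iteration 2: 36 > 29 holds -> v = 36 - 2 = 34, acc = 74 + 34 = 108.
Iteration 3: 34 > 29 holds -> v = 34 - 2 = 32, acc = 108 + 32 = 140.
Iteration 4: 32 > 29 holds -> v = 32 - 2 = 30, acc = 140 + 30 = 170.
Iteration 5: 30 > 29 holds -> v = 30 - 2 = 28, acc = 170 + 28 = 198.
Iteration 6: 28 > 29 fails; recursion stops.
SUM(v) = 38 + 36 + 34 + 32 + 30 + 28 = 198.

198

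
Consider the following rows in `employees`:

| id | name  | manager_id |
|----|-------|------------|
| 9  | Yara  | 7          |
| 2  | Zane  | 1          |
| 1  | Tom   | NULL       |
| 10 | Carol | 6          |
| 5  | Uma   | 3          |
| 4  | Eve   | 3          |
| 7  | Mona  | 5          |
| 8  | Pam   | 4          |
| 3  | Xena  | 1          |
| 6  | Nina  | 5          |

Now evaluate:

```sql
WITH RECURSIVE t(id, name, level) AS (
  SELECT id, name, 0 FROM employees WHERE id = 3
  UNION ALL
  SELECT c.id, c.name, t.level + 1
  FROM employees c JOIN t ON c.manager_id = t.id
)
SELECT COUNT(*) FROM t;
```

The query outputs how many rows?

8

Base: id=3 (Xena) at level 0.
Iteration 1: rows with manager_id in {3} -> Eve (id 4, level 1), Uma (id 5, level 1).
Iteration 2: rows with manager_id in {4,5} -> Nina (id 6, level 2), Mona (id 7, level 2), Pam (id 8, level 2).
Iteration 3: rows with manager_id in {6,7,8} -> Yara (id 9, level 3), Carol (id 10, level 3).
Iteration 4: no rows with manager_id in {9,10}; recursion stops.
Total rows emitted: 8.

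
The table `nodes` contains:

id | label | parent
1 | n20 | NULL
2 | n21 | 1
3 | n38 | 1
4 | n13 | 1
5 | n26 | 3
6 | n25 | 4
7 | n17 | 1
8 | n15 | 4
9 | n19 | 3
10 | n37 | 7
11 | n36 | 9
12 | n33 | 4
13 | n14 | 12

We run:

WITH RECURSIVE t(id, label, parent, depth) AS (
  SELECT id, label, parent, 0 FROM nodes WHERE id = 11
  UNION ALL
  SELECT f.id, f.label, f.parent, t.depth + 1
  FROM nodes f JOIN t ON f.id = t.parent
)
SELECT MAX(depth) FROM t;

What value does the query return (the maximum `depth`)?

Base: id=11 (n36), parent=9, depth 0.
Iteration 1: join on id=9 -> n19 (id 9, parent=3, depth 1).
Iteration 2: join on id=3 -> n38 (id 3, parent=1, depth 2).
Iteration 3: join on id=1 -> n20 (id 1, parent=NULL, depth 3).
Iteration 4: parent is NULL; no match; recursion stops.
depth values: 0, 1, 2, 3; the maximum is 3.

3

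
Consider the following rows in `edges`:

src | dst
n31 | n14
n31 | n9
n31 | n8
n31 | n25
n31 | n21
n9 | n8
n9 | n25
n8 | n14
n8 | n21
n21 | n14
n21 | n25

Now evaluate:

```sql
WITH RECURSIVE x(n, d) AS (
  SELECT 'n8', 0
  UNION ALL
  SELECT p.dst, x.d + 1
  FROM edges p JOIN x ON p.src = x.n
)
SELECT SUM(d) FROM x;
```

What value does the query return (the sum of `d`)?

Base: (n8, d=0).
Iteration 1: edges from {n8} -> (n14, d=1), (n21, d=1).
Iteration 2: edges from {n14,n21} -> (n14, d=2), (n25, d=2).
Iteration 3: no outgoing edges from {n14,n25}; recursion stops.
SUM(d) = 0 + 1 + 1 + 2 + 2 = 6.

6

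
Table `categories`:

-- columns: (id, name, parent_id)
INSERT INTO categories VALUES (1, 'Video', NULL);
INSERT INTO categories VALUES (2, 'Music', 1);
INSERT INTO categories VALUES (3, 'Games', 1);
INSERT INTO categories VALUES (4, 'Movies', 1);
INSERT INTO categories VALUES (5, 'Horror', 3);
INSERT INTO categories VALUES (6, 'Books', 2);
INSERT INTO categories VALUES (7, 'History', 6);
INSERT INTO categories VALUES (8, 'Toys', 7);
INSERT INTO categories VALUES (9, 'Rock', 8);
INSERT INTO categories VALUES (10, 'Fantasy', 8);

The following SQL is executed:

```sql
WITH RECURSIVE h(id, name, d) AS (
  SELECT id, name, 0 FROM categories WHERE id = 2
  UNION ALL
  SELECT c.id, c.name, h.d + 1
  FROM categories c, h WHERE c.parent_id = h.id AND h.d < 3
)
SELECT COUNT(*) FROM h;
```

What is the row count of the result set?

4

Base: id=2 (Music) at d 0.
Iteration 1: rows with parent_id in {2} -> Books (id 6, d 1).
Iteration 2: rows with parent_id in {6} -> History (id 7, d 2).
Iteration 3: rows with parent_id in {7} -> Toys (id 8, d 3).
Iteration 4: d < 3 fails for all current rows; recursion stops.
Total rows emitted: 4.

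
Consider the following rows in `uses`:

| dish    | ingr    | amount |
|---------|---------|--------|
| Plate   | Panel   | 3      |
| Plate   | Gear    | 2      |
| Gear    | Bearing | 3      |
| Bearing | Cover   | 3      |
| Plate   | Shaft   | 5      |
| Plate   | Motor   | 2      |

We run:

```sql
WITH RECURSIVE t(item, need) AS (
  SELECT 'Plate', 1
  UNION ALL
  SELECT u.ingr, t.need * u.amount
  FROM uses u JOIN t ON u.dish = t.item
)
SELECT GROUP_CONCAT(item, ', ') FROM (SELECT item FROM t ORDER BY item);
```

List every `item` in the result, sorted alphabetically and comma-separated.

Base: (Plate, need=1).
Iteration 1: components of {Plate} -> Gear = 1*2 = 2, Motor = 1*2 = 2, Panel = 1*3 = 3, Shaft = 1*5 = 5.
Iteration 2: components of {Gear,Motor,Panel,Shaft} -> Bearing = 2*3 = 6.
Iteration 3: components of {Bearing} -> Cover = 6*3 = 18.
Iteration 4: no further components; recursion stops.

Bearing, Cover, Gear, Motor, Panel, Plate, Shaft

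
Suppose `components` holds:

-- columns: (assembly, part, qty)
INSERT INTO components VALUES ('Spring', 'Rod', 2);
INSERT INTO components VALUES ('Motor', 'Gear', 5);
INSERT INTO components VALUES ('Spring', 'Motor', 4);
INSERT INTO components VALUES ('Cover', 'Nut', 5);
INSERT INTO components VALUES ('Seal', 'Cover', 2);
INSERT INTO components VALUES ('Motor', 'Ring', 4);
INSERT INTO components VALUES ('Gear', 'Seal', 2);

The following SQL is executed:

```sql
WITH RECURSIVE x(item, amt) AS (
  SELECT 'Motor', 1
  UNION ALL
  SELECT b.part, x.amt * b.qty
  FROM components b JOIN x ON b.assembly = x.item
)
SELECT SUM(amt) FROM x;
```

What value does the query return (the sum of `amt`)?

Base: (Motor, amt=1).
Iteration 1: components of {Motor} -> Gear = 1*5 = 5, Ring = 1*4 = 4.
Iteration 2: components of {Gear,Ring} -> Seal = 5*2 = 10.
Iteration 3: components of {Seal} -> Cover = 10*2 = 20.
Iteration 4: components of {Cover} -> Nut = 20*5 = 100.
Iteration 5: no further components; recursion stops.
SUM(amt) = 1 + 5 + 4 + 10 + 20 + 100 = 140.

140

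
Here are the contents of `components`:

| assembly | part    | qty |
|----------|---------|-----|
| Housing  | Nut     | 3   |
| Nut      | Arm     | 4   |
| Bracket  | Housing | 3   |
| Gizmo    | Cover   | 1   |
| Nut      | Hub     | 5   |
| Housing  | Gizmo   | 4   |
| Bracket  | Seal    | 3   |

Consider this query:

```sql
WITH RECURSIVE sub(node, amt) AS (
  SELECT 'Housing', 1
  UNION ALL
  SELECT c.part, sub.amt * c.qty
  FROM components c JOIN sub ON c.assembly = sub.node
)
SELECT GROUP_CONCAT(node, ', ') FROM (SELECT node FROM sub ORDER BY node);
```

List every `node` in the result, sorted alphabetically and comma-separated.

Arm, Cover, Gizmo, Housing, Hub, Nut

Base: (Housing, amt=1).
Iteration 1: components of {Housing} -> Gizmo = 1*4 = 4, Nut = 1*3 = 3.
Iteration 2: components of {Gizmo,Nut} -> Arm = 3*4 = 12, Cover = 4*1 = 4, Hub = 3*5 = 15.
Iteration 3: no further components; recursion stops.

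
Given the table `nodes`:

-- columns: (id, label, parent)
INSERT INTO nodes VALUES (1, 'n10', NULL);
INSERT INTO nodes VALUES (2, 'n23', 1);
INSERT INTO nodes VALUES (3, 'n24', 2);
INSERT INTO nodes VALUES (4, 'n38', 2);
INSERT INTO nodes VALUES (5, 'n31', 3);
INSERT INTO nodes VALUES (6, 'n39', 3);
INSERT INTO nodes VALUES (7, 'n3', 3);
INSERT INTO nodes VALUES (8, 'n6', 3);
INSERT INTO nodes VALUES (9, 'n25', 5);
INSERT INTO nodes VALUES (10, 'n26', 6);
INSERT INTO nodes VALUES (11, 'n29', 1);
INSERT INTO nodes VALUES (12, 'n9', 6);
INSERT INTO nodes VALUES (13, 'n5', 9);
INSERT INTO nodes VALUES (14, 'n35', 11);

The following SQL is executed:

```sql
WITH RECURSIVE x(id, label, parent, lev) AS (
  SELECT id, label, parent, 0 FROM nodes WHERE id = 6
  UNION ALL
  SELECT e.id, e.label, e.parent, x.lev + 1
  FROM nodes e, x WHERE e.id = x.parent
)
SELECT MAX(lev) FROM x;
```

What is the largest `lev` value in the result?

Base: id=6 (n39), parent=3, lev 0.
Iteration 1: join on id=3 -> n24 (id 3, parent=2, lev 1).
Iteration 2: join on id=2 -> n23 (id 2, parent=1, lev 2).
Iteration 3: join on id=1 -> n10 (id 1, parent=NULL, lev 3).
Iteration 4: parent is NULL; no match; recursion stops.
lev values: 0, 1, 2, 3; the maximum is 3.

3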